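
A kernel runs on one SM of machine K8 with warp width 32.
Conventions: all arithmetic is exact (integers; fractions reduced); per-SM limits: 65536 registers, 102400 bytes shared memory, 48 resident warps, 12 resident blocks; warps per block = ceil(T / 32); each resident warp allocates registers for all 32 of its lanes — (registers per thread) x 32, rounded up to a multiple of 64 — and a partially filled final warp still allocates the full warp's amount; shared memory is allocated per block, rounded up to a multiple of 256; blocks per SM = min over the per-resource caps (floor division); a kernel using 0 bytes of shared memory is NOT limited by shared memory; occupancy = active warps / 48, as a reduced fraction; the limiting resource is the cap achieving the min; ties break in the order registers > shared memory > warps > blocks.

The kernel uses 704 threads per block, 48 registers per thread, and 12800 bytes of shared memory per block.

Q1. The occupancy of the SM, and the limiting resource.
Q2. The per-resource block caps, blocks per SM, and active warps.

Answer: occupancy 11/24, limited by registers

registers: 1 block
shared memory: 8 blocks
warps: 2 blocks
blocks: 12 blocks

Answer: 1 block, 22 active warps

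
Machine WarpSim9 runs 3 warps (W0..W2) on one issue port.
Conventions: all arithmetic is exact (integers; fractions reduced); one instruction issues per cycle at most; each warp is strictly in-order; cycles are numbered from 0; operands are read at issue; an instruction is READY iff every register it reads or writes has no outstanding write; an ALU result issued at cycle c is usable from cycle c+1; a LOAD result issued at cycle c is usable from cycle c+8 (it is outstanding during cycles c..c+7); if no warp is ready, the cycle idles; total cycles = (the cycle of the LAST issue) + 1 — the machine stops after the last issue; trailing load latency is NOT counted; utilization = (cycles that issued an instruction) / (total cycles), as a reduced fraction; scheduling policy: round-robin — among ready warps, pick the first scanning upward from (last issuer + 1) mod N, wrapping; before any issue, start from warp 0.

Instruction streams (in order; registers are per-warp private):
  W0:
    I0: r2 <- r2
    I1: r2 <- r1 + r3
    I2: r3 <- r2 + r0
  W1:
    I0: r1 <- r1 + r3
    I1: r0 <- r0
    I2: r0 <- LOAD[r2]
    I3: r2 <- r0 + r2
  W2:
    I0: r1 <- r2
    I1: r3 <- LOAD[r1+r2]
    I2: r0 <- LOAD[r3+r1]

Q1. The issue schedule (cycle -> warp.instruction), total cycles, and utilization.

cycle 0: W0.I0
cycle 1: W1.I0
cycle 2: W2.I0
cycle 3: W0.I1
cycle 4: W1.I1
cycle 5: W2.I1
cycle 6: W0.I2
cycle 7: W1.I2
cycle 8: idle
cycle 9: idle
cycle 10: idle
cycle 11: idle
cycle 12: idle
cycle 13: W2.I2
cycle 14: idle
cycle 15: W1.I3

Answer: 16 cycles, utilization 5/8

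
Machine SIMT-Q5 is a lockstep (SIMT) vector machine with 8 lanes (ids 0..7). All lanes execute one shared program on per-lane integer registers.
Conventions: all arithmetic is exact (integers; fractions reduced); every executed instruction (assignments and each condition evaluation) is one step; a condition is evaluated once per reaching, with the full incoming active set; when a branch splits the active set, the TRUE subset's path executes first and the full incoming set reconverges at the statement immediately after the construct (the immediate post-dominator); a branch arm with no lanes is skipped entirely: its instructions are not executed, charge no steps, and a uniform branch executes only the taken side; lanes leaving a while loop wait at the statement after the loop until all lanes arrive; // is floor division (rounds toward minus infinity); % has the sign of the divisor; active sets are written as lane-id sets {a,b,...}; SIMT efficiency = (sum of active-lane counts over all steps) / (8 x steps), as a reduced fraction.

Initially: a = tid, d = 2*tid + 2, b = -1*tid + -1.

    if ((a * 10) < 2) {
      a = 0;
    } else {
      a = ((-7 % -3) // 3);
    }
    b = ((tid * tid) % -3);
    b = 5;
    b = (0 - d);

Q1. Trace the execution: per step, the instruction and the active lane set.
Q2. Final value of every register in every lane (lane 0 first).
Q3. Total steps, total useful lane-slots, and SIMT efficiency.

step 0: eval ((a * 10) < 2)          {0,1,2,3,4,5,6,7}
step 1: a <- 0                       {0}
step 2: a <- ((-7 % -3) // 3)        {1,2,3,4,5,6,7}
step 3: b <- ((tid * tid) % -3)      {0,1,2,3,4,5,6,7}
step 4: b <- 5                       {0,1,2,3,4,5,6,7}
step 5: b <- (0 - d)                 {0,1,2,3,4,5,6,7}

Answer: 6 steps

a: 0,-1,-1,-1,-1,-1,-1,-1
d: 2,4,6,8,10,12,14,16
b: -2,-4,-6,-8,-10,-12,-14,-16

steps = 6; useful = 40; efficiency = 40/48 = 5/6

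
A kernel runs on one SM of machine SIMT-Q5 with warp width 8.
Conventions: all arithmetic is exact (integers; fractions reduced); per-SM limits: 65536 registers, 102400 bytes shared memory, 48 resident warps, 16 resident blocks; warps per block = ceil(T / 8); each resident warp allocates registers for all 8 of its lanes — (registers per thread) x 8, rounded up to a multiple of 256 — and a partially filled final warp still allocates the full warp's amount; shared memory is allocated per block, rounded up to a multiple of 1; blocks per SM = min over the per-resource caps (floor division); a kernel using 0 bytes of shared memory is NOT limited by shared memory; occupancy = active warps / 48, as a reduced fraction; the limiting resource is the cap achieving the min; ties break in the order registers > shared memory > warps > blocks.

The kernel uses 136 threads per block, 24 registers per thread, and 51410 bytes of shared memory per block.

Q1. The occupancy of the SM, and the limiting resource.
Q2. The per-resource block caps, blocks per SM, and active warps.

Answer: occupancy 17/48, limited by shared memory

registers: 15 blocks
shared memory: 1 block
warps: 2 blocks
blocks: 16 blocks

Answer: 1 block, 17 active warps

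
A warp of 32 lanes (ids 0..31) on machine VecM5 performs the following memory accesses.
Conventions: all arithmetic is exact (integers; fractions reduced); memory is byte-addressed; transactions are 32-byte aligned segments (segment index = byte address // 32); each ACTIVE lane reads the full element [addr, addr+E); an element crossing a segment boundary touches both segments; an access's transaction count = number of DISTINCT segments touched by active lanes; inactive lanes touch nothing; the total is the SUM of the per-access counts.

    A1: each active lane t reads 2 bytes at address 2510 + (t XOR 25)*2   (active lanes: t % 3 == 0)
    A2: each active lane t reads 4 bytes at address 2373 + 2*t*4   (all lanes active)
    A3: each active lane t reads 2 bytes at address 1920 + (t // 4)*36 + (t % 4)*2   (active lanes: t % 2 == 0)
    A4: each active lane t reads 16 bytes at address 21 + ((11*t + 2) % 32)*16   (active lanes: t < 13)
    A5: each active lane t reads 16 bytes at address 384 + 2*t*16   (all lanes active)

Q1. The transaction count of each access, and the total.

A1: 3 transactions
A2: 9 transactions
A3: 9 transactions
A4: 10 transactions
A5: 32 transactions

Answer: 3,9,9,10,32; total 63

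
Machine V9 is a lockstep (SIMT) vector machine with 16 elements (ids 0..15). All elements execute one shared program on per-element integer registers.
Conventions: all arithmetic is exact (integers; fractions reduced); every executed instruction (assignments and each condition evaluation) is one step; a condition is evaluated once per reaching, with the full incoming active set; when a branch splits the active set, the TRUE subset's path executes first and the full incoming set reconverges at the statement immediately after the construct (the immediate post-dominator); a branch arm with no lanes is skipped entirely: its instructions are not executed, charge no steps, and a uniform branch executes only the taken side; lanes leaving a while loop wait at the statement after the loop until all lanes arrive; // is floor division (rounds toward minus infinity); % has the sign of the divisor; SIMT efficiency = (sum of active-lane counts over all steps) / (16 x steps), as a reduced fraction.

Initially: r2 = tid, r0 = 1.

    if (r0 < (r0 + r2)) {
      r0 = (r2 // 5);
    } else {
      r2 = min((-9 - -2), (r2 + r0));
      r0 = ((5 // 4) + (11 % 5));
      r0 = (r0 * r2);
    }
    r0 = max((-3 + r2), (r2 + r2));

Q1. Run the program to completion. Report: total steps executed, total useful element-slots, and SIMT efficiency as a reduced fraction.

Answer: 6 steps, 50 useful, 25/48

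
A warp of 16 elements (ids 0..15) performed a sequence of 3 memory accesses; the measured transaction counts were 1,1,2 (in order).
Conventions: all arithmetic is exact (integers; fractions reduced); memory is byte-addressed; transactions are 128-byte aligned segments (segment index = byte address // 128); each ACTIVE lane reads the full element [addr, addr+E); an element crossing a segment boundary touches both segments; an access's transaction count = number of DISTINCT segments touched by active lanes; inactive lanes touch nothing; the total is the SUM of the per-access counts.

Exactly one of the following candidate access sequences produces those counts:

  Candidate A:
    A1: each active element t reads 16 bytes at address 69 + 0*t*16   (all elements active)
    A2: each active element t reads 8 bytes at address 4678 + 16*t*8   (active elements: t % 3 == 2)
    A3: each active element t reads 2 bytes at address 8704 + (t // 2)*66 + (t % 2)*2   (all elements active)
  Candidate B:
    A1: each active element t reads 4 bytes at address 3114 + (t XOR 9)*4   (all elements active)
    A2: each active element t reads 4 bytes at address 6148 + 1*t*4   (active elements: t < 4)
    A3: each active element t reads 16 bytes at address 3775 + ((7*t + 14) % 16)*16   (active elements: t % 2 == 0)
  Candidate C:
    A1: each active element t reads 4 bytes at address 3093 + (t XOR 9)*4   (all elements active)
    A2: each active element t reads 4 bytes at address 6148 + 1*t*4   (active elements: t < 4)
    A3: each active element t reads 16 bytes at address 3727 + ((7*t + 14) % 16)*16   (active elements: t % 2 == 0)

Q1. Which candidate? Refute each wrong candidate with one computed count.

A: A2 gives 5 transactions, not 1
B: A3 gives 3 transactions, not 2
C: all counts match (1,1,2)

Answer: C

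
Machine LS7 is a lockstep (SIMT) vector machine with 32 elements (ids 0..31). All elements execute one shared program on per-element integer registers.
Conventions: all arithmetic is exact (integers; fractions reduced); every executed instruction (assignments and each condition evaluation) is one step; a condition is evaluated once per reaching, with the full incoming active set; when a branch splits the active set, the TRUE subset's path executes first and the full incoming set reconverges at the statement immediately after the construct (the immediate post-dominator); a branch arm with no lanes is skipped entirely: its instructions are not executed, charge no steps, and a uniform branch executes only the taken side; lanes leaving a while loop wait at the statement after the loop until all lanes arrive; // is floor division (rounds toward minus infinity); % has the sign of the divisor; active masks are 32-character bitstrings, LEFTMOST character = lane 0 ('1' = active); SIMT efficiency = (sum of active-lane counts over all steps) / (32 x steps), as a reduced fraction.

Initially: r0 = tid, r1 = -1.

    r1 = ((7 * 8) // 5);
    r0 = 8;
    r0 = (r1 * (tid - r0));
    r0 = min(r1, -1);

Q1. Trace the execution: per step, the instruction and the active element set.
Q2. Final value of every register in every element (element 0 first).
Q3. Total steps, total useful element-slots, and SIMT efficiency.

step 0: r1 <- ((7 * 8) // 5)         11111111111111111111111111111111
step 1: r0 <- 8                      11111111111111111111111111111111
step 2: r0 <- (r1 * (tid - r0))      11111111111111111111111111111111
step 3: r0 <- min(r1, -1)            11111111111111111111111111111111

Answer: 4 steps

r0: -1,-1,-1,-1,-1,-1,-1,-1,-1,-1,-1,-1,-1,-1,-1,-1,-1,-1,-1,-1,-1,-1,-1,-1,-1,-1,-1,-1,-1,-1,-1,-1
r1: 11,11,11,11,11,11,11,11,11,11,11,11,11,11,11,11,11,11,11,11,11,11,11,11,11,11,11,11,11,11,11,11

steps = 4; useful = 128; efficiency = 128/128 = 1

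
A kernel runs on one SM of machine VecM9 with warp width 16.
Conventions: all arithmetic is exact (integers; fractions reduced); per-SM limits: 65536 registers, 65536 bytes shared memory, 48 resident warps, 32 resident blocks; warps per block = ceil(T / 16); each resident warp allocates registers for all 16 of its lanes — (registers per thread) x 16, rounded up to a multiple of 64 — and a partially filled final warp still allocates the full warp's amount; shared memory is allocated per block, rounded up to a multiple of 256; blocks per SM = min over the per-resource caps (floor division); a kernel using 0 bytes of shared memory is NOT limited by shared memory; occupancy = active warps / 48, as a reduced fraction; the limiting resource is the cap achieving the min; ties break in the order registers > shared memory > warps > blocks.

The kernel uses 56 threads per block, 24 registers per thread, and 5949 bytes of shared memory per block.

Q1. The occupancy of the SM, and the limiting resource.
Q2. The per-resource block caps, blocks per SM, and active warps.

Answer: occupancy 5/6, limited by shared memory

registers: 42 blocks
shared memory: 10 blocks
warps: 12 blocks
blocks: 32 blocks

Answer: 10 blocks, 40 active warps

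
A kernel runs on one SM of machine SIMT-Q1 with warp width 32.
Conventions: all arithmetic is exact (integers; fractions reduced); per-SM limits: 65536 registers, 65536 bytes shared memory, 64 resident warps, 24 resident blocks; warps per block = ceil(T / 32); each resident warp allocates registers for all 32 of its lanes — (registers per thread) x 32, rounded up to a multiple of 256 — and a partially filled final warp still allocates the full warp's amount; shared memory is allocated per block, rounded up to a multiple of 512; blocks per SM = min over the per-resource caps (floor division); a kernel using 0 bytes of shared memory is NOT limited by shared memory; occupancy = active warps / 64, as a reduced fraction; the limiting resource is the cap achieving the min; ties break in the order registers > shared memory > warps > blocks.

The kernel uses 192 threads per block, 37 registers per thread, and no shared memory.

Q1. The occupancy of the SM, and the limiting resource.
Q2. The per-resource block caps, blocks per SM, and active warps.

Answer: occupancy 3/4, limited by registers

registers: 8 blocks
shared memory: no limit (kernel uses none)
warps: 10 blocks
blocks: 24 blocks

Answer: 8 blocks, 48 active warps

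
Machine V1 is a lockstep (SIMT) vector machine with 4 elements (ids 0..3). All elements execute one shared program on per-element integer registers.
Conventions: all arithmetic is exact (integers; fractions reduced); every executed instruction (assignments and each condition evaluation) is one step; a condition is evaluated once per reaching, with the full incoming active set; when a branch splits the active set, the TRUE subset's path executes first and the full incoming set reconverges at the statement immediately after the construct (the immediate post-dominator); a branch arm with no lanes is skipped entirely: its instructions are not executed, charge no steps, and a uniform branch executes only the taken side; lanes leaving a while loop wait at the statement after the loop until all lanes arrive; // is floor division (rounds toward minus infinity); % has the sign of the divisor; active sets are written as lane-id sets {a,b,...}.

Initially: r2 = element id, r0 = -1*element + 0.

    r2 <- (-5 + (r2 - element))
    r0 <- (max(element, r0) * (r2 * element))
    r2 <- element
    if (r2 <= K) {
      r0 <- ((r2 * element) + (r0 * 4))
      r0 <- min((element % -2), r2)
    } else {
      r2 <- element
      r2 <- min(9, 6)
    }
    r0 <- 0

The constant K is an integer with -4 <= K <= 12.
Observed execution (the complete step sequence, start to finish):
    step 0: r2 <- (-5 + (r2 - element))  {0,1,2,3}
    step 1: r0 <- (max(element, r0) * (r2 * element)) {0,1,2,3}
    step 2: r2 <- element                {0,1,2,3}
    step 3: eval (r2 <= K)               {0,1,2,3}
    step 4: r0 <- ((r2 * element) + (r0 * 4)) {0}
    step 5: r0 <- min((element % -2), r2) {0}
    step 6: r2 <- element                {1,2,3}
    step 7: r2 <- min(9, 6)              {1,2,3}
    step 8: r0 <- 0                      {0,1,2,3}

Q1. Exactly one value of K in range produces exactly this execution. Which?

Answer: K = 0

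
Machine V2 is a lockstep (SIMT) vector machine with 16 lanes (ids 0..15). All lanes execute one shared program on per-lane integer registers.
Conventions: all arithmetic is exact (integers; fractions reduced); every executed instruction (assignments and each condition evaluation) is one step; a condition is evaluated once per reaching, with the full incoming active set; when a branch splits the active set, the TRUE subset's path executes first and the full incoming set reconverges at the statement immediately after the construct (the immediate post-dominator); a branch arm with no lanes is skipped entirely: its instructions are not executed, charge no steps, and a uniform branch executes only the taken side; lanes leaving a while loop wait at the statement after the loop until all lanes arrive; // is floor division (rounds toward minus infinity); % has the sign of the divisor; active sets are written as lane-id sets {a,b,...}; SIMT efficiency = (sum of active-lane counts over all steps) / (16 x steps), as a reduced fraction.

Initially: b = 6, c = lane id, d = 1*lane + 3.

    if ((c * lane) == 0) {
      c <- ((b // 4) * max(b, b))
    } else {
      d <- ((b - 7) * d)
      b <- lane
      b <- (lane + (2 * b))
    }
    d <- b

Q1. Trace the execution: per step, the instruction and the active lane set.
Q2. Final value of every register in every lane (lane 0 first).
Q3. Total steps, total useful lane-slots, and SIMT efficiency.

step 0: eval ((c * lane) == 0)       {0,1,2,3,4,5,6,7,8,9,10,11,12,13,14,15}
step 1: c <- ((b // 4) * max(b, b))  {0}
step 2: d <- ((b - 7) * d)           {1,2,3,4,5,6,7,8,9,10,11,12,13,14,15}
step 3: b <- lane                    {1,2,3,4,5,6,7,8,9,10,11,12,13,14,15}
step 4: b <- (lane + (2 * b))        {1,2,3,4,5,6,7,8,9,10,11,12,13,14,15}
step 5: d <- b                       {0,1,2,3,4,5,6,7,8,9,10,11,12,13,14,15}

Answer: 6 steps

b: 6,3,6,9,12,15,18,21,24,27,30,33,36,39,42,45
c: 6,1,2,3,4,5,6,7,8,9,10,11,12,13,14,15
d: 6,3,6,9,12,15,18,21,24,27,30,33,36,39,42,45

steps = 6; useful = 78; efficiency = 78/96 = 13/16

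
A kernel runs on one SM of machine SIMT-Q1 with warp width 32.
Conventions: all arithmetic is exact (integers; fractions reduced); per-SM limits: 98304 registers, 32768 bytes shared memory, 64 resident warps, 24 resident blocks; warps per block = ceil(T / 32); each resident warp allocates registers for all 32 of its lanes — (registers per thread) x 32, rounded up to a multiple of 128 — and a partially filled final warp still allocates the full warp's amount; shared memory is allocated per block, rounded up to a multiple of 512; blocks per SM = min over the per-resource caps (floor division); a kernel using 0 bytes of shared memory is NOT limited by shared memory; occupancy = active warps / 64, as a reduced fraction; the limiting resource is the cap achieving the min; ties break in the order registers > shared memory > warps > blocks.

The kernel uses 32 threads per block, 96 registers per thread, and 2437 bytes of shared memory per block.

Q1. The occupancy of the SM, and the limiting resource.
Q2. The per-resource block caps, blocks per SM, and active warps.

Answer: occupancy 3/16, limited by shared memory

registers: 32 blocks
shared memory: 12 blocks
warps: 64 blocks
blocks: 24 blocks

Answer: 12 blocks, 12 active warps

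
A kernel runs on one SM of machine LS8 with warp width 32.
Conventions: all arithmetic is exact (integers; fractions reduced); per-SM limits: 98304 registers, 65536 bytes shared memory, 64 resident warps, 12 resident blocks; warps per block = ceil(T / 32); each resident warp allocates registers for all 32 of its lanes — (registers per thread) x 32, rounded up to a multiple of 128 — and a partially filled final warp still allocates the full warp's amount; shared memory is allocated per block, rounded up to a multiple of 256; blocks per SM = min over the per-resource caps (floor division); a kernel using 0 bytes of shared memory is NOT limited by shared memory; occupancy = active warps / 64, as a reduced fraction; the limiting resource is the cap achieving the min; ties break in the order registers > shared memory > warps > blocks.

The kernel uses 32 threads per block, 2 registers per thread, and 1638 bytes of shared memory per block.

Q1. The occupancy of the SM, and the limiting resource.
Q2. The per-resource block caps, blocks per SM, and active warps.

Answer: occupancy 3/16, limited by blocks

registers: 768 blocks
shared memory: 36 blocks
warps: 64 blocks
blocks: 12 blocks

Answer: 12 blocks, 12 active warps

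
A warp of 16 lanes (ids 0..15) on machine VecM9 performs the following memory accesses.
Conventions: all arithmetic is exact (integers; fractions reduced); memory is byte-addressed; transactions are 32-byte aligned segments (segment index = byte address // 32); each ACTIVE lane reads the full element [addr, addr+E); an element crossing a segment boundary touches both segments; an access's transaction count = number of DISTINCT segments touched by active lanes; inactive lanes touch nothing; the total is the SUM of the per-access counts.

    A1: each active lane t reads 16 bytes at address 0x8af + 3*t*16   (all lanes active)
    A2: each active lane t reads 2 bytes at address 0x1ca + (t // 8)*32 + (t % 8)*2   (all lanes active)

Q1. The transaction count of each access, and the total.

A1: 24 transactions
A2: 2 transactions

Answer: 24,2; total 26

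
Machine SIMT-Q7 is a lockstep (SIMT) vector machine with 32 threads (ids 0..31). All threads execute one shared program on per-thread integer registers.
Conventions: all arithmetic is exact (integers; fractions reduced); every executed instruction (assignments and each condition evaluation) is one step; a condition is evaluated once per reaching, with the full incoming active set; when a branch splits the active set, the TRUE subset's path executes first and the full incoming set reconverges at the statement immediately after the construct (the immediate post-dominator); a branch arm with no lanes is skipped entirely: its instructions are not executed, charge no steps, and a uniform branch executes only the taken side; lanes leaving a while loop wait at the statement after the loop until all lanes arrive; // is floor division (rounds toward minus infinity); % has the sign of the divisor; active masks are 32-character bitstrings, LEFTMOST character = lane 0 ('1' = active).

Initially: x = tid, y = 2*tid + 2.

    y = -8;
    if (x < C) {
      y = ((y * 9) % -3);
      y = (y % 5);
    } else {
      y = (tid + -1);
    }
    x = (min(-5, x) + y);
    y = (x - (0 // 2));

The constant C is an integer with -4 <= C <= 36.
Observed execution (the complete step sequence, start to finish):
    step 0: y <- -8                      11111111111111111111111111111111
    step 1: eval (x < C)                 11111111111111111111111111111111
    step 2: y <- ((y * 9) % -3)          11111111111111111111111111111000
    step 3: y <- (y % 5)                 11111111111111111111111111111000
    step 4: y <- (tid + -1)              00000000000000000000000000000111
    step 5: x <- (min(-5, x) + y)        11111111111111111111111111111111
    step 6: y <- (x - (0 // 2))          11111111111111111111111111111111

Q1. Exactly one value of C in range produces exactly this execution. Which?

Answer: C = 29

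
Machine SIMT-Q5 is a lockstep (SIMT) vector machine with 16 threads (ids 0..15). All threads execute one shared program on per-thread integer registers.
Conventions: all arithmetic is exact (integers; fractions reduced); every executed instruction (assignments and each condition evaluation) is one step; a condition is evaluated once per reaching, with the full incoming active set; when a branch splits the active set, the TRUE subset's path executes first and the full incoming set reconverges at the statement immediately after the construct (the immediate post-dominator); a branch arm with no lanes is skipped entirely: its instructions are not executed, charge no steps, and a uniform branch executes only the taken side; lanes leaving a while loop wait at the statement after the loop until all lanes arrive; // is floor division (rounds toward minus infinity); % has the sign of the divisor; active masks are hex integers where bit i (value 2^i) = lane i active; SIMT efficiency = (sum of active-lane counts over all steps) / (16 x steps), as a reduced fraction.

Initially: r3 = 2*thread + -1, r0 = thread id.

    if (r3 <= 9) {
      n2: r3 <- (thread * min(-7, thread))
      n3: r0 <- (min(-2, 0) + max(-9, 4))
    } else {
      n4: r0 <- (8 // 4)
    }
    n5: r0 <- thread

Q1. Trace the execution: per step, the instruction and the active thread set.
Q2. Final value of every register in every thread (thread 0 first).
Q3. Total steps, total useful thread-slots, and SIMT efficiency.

step 0: eval (r3 <= 9)               0xffff
step 1: r3 <- (thread * min(-7, thread)) 0x003f
step 2: r0 <- (min(-2, 0) + max(-9, 4)) 0x003f
step 3: r0 <- (8 // 4)               0xffc0
step 4: r0 <- thread                 0xffff

Answer: 5 steps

r3: 0,-7,-14,-21,-28,-35,11,13,15,17,19,21,23,25,27,29
r0: 0,1,2,3,4,5,6,7,8,9,10,11,12,13,14,15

steps = 5; useful = 54; efficiency = 54/80 = 27/40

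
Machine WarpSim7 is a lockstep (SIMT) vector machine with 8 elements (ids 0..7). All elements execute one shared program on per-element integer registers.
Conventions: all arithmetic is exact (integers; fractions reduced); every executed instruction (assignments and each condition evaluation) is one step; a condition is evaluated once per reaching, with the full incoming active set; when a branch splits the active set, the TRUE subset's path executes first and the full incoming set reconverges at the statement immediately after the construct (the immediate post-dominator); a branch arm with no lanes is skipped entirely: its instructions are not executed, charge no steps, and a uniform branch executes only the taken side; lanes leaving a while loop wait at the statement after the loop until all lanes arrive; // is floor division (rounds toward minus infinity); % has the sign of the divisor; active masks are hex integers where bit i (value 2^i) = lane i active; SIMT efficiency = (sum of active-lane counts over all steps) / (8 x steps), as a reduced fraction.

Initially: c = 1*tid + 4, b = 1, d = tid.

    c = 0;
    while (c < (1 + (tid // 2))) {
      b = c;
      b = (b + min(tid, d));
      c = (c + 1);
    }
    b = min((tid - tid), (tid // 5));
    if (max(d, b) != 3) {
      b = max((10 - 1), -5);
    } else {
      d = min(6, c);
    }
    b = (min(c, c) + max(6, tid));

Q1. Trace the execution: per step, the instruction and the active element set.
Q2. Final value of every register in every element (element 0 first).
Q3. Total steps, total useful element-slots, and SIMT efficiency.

step 0: c <- 0                       0xff
step 1: eval (c < (1 + (tid // 2)))  0xff
step 2: b <- c                       0xff
step 3: b <- (b + min(tid, d))       0xff
step 4: c <- (c + 1)                 0xff
step 5: eval (c < (1 + (tid // 2)))  0xff
step 6: b <- c                       0xfc
step 7: b <- (b + min(tid, d))       0xfc
step 8: c <- (c + 1)                 0xfc
step 9: eval (c < (1 + (tid // 2)))  0xfc
step 10: b <- c                       0xf0
step 11: b <- (b + min(tid, d))       0xf0
step 12: c <- (c + 1)                 0xf0
step 13: eval (c < (1 + (tid // 2)))  0xf0
step 14: b <- c                       0xc0
step 15: b <- (b + min(tid, d))       0xc0
step 16: c <- (c + 1)                 0xc0
step 17: eval (c < (1 + (tid // 2)))  0xc0
step 18: b <- min((tid - tid), (tid // 5)) 0xff
step 19: eval (max(d, b) != 3)        0xff
step 20: b <- max((10 - 1), -5)       0xf7
step 21: d <- min(6, c)               0x08
step 22: b <- (min(c, c) + max(6, tid)) 0xff

Answer: 23 steps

c: 1,1,2,2,3,3,4,4
b: 7,7,8,8,9,9,10,11
d: 0,1,2,2,4,5,6,7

steps = 23; useful = 128; efficiency = 128/184 = 16/23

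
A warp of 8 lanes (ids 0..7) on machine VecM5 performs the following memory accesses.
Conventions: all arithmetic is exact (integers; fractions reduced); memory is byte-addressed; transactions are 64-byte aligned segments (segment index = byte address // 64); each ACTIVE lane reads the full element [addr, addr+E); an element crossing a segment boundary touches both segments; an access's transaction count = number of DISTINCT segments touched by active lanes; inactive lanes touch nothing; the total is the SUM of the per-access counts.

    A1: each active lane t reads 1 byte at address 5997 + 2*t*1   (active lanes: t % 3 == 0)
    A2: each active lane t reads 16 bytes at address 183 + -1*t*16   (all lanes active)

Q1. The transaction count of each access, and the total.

A1: 1 transaction
A2: 3 transactions

Answer: 1,3; total 4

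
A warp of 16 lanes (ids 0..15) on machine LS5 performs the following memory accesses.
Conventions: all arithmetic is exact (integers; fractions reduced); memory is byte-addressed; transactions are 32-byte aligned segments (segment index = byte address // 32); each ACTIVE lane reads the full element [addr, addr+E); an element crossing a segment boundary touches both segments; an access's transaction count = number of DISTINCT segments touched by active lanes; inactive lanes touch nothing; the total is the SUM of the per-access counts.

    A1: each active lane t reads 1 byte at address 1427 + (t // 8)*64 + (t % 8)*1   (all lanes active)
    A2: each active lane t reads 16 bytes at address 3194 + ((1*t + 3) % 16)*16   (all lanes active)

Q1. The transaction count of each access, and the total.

A1: 2 transactions
A2: 9 transactions

Answer: 2,9; total 11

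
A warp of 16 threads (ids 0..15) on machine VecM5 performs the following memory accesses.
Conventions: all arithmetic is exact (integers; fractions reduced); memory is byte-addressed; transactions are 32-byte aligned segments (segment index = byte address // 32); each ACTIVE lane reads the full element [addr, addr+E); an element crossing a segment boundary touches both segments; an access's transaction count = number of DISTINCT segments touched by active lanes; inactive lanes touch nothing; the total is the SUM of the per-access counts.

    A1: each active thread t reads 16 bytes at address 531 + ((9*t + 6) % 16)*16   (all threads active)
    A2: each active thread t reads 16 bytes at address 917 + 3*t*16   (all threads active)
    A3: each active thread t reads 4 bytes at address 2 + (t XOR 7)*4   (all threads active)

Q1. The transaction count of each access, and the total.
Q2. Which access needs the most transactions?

A1: 9 transactions
A2: 24 transactions
A3: 3 transactions

Answer: 9,24,3; total 36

Answer: A2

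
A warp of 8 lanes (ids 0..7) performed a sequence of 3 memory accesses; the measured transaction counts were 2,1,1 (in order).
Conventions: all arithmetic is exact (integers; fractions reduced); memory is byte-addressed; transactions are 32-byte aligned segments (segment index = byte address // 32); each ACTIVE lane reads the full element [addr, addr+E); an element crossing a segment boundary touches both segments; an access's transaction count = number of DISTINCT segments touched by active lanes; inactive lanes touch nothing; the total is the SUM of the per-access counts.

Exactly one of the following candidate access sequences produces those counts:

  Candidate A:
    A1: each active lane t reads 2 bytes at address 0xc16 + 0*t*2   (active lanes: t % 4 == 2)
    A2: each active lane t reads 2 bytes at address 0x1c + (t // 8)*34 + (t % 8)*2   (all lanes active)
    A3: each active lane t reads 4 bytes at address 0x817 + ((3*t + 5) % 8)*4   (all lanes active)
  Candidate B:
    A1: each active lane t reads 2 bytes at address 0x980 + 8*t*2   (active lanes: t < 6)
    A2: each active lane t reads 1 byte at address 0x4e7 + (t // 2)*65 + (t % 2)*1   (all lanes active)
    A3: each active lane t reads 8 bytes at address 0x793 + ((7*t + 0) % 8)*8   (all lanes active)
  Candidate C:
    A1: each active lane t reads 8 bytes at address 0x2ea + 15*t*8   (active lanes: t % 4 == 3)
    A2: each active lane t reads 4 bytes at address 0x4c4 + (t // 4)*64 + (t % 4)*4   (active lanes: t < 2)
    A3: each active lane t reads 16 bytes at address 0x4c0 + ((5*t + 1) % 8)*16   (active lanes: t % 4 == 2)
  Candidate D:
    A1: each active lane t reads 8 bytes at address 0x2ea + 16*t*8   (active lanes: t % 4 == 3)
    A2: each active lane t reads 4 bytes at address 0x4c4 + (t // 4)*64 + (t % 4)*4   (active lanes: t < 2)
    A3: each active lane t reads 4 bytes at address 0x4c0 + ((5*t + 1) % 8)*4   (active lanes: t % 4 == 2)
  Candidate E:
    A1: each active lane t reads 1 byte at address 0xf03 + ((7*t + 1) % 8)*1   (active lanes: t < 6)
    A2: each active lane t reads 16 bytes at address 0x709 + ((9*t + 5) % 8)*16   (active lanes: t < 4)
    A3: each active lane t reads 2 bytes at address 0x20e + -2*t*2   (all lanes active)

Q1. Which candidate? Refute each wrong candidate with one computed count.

A: A1 gives 1 transaction, not 2
B: A1 gives 3 transactions, not 2
C: A3 gives 2 transactions, not 1
E: A1 gives 1 transaction, not 2
D: all counts match (2,1,1)

Answer: D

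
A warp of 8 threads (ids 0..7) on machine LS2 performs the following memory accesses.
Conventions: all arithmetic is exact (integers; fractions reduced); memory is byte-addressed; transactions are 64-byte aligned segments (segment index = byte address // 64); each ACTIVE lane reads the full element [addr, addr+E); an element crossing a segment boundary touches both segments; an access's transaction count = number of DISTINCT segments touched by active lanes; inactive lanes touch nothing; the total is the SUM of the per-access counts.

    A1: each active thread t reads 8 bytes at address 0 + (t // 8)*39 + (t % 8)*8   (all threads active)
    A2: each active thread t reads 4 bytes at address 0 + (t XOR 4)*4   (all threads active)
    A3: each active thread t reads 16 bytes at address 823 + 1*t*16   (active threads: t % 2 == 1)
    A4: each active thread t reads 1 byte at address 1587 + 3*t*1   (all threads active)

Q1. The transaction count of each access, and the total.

A1: 1 transaction
A2: 1 transaction
A3: 2 transactions
A4: 2 transactions

Answer: 1,1,2,2; total 6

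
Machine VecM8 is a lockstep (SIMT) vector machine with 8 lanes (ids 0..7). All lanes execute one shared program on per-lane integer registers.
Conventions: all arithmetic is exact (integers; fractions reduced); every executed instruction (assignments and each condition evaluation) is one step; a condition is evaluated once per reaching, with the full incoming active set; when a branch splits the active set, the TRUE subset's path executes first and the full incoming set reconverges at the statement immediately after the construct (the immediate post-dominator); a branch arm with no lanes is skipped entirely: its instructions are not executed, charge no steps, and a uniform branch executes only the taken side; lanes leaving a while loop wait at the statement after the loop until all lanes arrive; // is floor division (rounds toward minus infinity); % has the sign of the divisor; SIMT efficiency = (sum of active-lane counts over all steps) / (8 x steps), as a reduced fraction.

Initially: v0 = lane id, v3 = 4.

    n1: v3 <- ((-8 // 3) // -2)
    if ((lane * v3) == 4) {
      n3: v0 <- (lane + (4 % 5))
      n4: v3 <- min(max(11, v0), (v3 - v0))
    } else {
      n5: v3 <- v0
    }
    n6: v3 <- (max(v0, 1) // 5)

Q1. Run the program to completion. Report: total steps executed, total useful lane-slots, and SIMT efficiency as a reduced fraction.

Answer: 6 steps, 33 useful, 11/16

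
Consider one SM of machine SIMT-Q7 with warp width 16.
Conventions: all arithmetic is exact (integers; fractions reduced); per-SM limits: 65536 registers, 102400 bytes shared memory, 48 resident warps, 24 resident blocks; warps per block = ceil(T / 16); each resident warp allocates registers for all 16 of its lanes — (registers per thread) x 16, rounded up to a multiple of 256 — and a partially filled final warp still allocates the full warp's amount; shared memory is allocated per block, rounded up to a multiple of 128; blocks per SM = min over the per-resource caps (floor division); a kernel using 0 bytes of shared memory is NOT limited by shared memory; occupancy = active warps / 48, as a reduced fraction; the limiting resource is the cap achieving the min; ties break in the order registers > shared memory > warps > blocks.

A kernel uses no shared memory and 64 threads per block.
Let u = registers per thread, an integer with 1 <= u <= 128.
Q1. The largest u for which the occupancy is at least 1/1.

Answer: u = 80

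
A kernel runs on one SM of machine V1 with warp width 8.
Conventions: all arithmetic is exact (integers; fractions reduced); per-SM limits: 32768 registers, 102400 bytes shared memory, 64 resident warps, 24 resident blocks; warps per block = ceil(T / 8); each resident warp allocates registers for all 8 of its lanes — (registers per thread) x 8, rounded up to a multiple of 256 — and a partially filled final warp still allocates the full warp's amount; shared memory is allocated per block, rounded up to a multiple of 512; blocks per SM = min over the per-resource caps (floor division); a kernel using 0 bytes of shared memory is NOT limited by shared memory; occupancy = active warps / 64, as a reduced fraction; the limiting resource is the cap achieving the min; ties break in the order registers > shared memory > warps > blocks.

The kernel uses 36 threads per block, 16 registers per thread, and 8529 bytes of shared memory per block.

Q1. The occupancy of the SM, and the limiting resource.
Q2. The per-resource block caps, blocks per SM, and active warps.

Answer: occupancy 55/64, limited by shared memory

registers: 25 blocks
shared memory: 11 blocks
warps: 12 blocks
blocks: 24 blocks

Answer: 11 blocks, 55 active warps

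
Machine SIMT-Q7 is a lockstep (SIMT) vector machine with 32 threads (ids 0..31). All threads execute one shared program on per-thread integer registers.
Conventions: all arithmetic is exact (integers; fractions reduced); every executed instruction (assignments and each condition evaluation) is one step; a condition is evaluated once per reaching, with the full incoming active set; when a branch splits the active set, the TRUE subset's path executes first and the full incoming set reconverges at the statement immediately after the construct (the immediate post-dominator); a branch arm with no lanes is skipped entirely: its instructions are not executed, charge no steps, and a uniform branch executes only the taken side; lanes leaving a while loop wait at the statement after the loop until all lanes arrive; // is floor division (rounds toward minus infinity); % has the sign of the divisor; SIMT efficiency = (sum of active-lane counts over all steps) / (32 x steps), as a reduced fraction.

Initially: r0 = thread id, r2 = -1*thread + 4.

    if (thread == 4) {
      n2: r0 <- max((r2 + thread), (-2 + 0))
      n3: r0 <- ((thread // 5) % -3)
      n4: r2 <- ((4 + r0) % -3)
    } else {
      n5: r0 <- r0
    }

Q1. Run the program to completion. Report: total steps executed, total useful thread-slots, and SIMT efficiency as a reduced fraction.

Answer: 5 steps, 66 useful, 33/80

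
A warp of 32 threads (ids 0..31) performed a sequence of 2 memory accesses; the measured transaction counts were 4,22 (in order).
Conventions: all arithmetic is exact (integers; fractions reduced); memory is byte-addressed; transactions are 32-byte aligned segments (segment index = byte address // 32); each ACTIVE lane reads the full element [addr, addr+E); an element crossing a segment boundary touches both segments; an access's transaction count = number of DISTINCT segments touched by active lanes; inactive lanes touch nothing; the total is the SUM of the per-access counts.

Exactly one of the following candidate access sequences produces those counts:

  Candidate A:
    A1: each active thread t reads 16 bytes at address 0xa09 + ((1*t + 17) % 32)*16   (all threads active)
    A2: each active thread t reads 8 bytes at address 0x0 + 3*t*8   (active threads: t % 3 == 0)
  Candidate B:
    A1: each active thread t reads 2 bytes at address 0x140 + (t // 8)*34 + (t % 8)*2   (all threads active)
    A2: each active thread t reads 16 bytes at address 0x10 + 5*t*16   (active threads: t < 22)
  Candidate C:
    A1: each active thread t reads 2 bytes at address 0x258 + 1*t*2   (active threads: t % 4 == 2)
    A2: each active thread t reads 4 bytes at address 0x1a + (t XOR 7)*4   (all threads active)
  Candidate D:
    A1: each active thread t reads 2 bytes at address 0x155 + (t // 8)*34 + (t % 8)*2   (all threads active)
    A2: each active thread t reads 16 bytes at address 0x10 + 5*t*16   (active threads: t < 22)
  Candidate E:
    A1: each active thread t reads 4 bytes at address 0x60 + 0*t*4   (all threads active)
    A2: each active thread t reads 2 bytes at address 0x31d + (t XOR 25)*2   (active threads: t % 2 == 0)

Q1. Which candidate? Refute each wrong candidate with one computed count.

A: A1 gives 17 transactions, not 4
C: A1 gives 3 transactions, not 4
D: A1 gives 5 transactions, not 4
E: A1 gives 1 transaction, not 4
B: all counts match (4,22)

Answer: B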